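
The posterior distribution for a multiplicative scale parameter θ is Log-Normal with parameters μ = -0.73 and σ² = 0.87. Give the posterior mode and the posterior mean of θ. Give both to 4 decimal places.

Mode = exp(μ − σ²) = exp(-1.60) = 0.2019.
Mean = exp(μ + σ²/2) = exp(-0.295) = 0.7445.

MAP = 0.2019; posterior mean = 0.7445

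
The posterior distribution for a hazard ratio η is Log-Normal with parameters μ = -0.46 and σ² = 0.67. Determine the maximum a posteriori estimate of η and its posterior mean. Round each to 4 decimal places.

η_MAP = 0.3230, E[η|data] = 0.8825

Mode = exp(μ − σ²) = exp(-1.13) = 0.3230.
Mean = exp(μ + σ²/2) = exp(-0.125) = 0.8825.
The mean is pulled above the mode by the posterior's right skew.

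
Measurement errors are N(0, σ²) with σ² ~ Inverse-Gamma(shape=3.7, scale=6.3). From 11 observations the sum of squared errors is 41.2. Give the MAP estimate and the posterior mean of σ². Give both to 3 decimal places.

Posterior: Inverse-Gamma(shape = 3.7+11/2 = 9.2, scale = 6.3+41.2/2 = 26.9).
Mode = β/(α+1) = 26.9/10.2 = 2.637.
Mean = β/(α−1) = 26.9/8.2 = 3.280.
Mean > mode: the posterior has a right tail.

σ²_MAP = 2.637, E[σ²|data] = 3.280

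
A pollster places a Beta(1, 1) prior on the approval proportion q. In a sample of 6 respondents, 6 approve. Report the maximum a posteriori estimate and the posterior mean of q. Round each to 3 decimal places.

MAP = 1.000, posterior mean = 0.875

Posterior: Beta(1+6, 1+0) = Beta(7, 1).
Since β = 1 ≤ 1 and α > 1, the Beta density is monotone increasing on [0,1]; the mode is at 1.
Mean = 7/(7+1) = 0.875.
The posterior is left-skewed, so the mode exceeds the mean.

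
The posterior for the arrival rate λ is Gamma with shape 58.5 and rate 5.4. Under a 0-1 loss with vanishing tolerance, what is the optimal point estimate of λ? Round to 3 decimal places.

10.648

Mode = (α−1)/β = 57.5/5.4 = 10.648.
Mean = α/β = 58.5/5.4 = 10.833.
This is the posterior mode — the MAP estimate.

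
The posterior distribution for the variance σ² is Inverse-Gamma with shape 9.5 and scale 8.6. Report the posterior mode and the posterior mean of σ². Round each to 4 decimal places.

Mode = β/(α+1) = 8.6/10.5 = 0.8190.
Mean = β/(α−1) = 8.6/8.5 = 1.0118.
Right-skewed posterior ⇒ mode < mean.

posterior mode = 0.8190, posterior mean = 1.0118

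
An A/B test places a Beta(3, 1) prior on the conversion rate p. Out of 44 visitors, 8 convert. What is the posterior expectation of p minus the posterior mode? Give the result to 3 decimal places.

Posterior: Beta(3+8, 1+36) = Beta(11, 37).
Mode = (11−1)/(11+37−2) = 10/46 = 0.217.
Mean = 11/(11+37) = 11/48 = 0.229.
Difference = 0.229 − 0.217 = 0.012.
The mean is pulled above the mode by the posterior's right skew.

0.012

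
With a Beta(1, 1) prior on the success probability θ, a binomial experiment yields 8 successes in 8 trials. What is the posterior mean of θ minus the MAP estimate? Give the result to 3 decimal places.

-0.100

Posterior: Beta(1+8, 1+0) = Beta(9, 1).
Since β = 1 ≤ 1 and α > 1, the Beta density is monotone increasing on [0,1]; the mode is at 1.
Mean = 9/(9+1) = 0.900.
Difference = 0.900 − 1.000 = -0.100.
The mean is pulled below the mode by the posterior's left skew.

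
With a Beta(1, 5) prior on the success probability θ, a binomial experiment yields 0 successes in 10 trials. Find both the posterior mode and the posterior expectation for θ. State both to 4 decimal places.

posterior mode = 0.0000, posterior expectation = 0.0625

Posterior: Beta(1+0, 5+10) = Beta(1, 15).
Since α = 1 ≤ 1 and β > 1, the Beta density is monotone decreasing on [0,1]; the mode is at 0.
Mean = 1/(1+15) = 0.0625.
The mean is pulled above the mode by the posterior's right skew.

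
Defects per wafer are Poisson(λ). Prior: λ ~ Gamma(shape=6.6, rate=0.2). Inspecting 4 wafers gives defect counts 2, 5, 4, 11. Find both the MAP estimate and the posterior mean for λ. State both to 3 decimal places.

MAP = 6.571, posterior mean = 6.810

Σ counts = 22. Posterior: Gamma(shape = 6.6+22 = 28.6, rate = 0.2+4 = 4.2).
Mode = (α−1)/β = 27.6/4.2 = 6.571.
Mean = α/β = 28.6/4.2 = 6.810.
Right-skewed posterior ⇒ mode < mean.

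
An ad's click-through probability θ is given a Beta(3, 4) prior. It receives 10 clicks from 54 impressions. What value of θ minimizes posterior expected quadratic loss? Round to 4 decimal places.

Posterior: Beta(3+10, 4+44) = Beta(13, 48).
Mode = (13−1)/(13+48−2) = 12/59 = 0.2034.
Mean = 13/(13+48) = 13/61 = 0.2131.
Quadratic loss ⇒ the optimal estimator is the posterior mean.

0.2131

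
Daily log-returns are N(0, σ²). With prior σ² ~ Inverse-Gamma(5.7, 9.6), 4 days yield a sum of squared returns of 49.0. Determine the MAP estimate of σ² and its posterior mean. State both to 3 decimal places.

σ²_MAP = 3.920, E[σ²|data] = 5.090

Posterior: Inverse-Gamma(shape = 5.7+4/2 = 7.7, scale = 9.6+49.0/2 = 34.1).
Mode = β/(α+1) = 34.1/8.7 = 3.920.
Mean = β/(α−1) = 34.1/6.7 = 5.090.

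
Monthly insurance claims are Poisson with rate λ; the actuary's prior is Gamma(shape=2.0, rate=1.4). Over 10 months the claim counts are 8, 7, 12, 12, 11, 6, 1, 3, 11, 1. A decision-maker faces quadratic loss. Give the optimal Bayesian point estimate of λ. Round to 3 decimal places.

Σ counts = 72. Posterior: Gamma(shape = 2.0+72 = 74.0, rate = 1.4+10 = 11.4).
Mode = (α−1)/β = 73.0/11.4 = 6.404.
Mean = α/β = 74.0/11.4 = 6.491.
Quadratic loss ⇒ the optimal estimator is the posterior mean.

6.491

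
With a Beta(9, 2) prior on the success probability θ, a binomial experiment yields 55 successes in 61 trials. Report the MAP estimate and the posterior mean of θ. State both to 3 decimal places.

MAP estimate = 0.900, posterior mean = 0.889

Posterior: Beta(9+55, 2+6) = Beta(64, 8).
Mode = (64−1)/(64+8−2) = 63/70 = 0.900.
Mean = 64/(64+8) = 64/72 = 0.889.
The mean is pulled below the mode by the posterior's left skew.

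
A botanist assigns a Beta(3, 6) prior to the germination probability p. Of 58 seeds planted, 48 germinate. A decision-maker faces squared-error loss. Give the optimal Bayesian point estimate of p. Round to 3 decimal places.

Posterior: Beta(3+48, 6+10) = Beta(51, 16).
Mode = (51−1)/(51+16−2) = 50/65 = 0.769.
Mean = 51/(51+16) = 51/67 = 0.761.
Squared-error loss ⇒ the optimal estimator is the posterior mean.

0.761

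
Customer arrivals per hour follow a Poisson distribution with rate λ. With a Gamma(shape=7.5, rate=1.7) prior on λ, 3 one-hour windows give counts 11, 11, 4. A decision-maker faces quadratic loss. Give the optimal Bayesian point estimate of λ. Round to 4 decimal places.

Σ counts = 26. Posterior: Gamma(shape = 7.5+26 = 33.5, rate = 1.7+3 = 4.7).
Mode = (α−1)/β = 32.5/4.7 = 6.9149.
Mean = α/β = 33.5/4.7 = 7.1277.
Quadratic loss ⇒ the optimal estimator is the posterior mean.

7.1277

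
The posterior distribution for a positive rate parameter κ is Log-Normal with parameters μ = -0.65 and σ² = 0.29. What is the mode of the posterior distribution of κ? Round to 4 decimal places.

Mode = exp(μ − σ²) = exp(-0.94) = 0.3906.
Mean = exp(μ + σ²/2) = exp(-0.505) = 0.6035.
This is the posterior mode — the MAP estimate.

0.3906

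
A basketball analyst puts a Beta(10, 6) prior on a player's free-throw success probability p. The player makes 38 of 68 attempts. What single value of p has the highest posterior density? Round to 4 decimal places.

Posterior: Beta(10+38, 6+30) = Beta(48, 36).
Mode = (48−1)/(48+36−2) = 47/82 = 0.5732.
Mean = 48/(48+36) = 48/84 = 0.5714.
This is the posterior mode — the MAP estimate.

0.5732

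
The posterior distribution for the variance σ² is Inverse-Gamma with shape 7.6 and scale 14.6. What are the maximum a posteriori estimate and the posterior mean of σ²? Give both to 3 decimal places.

Mode = β/(α+1) = 14.6/8.6 = 1.698.
Mean = β/(α−1) = 14.6/6.6 = 2.212.
Right-skewed posterior ⇒ mode < mean.

MAP = 1.698, posterior mean = 2.212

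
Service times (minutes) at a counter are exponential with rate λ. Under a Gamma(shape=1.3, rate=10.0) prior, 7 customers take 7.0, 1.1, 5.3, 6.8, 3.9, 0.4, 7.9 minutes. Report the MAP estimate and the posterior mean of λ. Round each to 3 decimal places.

MAP = 0.172; posterior mean = 0.196

Σ times = 32.4. Posterior: Gamma(shape = 1.3+7 = 8.3, rate = 10.0+32.4 = 42.4).
Mode = (α−1)/β = 7.3/42.4 = 0.172.
Mean = α/β = 8.3/42.4 = 0.196.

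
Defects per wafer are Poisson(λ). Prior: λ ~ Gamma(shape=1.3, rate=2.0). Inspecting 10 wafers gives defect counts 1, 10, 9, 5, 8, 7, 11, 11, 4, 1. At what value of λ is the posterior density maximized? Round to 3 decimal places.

5.608

Σ counts = 67. Posterior: Gamma(shape = 1.3+67 = 68.3, rate = 2.0+10 = 12.0).
Mode = (α−1)/β = 67.3/12.0 = 5.608.
Mean = α/β = 68.3/12.0 = 5.692.
This is the posterior mode — the MAP estimate.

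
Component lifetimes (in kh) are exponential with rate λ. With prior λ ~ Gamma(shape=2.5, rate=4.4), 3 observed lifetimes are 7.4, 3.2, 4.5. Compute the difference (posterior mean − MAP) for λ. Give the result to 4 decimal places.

0.0513

Σ times = 15.1. Posterior: Gamma(shape = 2.5+3 = 5.5, rate = 4.4+15.1 = 19.5).
Mode = (α−1)/β = 4.5/19.5 = 0.2308.
Mean = α/β = 5.5/19.5 = 0.2821.
Difference = 0.2821 − 0.2308 = 0.0513.
The mean is pulled above the mode by the posterior's right skew.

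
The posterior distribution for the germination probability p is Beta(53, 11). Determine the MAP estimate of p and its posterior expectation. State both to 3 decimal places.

MAP: 0.839. Posterior mean: 0.828.

Mode = (53−1)/(53+11−2) = 52/62 = 0.839.
Mean = 53/(53+11) = 53/64 = 0.828.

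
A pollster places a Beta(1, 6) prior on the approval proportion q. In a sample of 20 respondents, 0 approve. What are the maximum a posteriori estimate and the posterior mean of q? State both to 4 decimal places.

maximum a posteriori estimate = 0.0000, posterior mean = 0.0370

Posterior: Beta(1+0, 6+20) = Beta(1, 26).
Since α = 1 ≤ 1 and β > 1, the Beta density is monotone decreasing on [0,1]; the mode is at 0.
Mean = 1/(1+26) = 0.0370.
The mean is pulled above the mode by the posterior's right skew.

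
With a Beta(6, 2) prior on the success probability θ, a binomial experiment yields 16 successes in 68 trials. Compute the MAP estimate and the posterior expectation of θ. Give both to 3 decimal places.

Posterior: Beta(6+16, 2+52) = Beta(22, 54).
Mode = (22−1)/(22+54−2) = 21/74 = 0.284.
Mean = 22/(22+54) = 22/76 = 0.289.
The mean is pulled above the mode by the posterior's right skew.

MAP = 0.284; posterior mean = 0.289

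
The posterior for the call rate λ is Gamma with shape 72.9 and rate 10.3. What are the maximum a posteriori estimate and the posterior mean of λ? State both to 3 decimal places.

MAP = 6.981; posterior mean = 7.078

Mode = (α−1)/β = 71.9/10.3 = 6.981.
Mean = α/β = 72.9/10.3 = 7.078.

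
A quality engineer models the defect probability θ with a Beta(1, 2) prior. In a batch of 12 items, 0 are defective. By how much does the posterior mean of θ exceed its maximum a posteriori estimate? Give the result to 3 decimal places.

Posterior: Beta(1+0, 2+12) = Beta(1, 14).
Since α = 1 ≤ 1 and β > 1, the Beta density is monotone decreasing on [0,1]; the mode is at 0.
Mean = 1/(1+14) = 0.067.
Difference = 0.067 − 0.000 = 0.067.
Right-skewed posterior ⇒ mode < mean.

0.067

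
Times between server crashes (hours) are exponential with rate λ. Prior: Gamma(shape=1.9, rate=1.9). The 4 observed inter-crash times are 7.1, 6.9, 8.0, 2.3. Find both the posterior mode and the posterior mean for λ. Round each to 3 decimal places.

MAP: 0.187. Posterior mean: 0.225.

Σ times = 24.3. Posterior: Gamma(shape = 1.9+4 = 5.9, rate = 1.9+24.3 = 26.2).
Mode = (α−1)/β = 4.9/26.2 = 0.187.
Mean = α/β = 5.9/26.2 = 0.225.
Right-skewed posterior ⇒ mode < mean.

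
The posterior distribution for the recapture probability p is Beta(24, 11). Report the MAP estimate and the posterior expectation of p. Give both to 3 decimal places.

MAP estimate = 0.697, posterior expectation = 0.686

Mode = (24−1)/(24+11−2) = 23/33 = 0.697.
Mean = 24/(24+11) = 24/35 = 0.686.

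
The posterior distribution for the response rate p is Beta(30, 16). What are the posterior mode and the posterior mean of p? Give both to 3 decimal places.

MAP = 0.659; posterior mean = 0.652

Mode = (30−1)/(30+16−2) = 29/44 = 0.659.
Mean = 30/(30+16) = 30/46 = 0.652.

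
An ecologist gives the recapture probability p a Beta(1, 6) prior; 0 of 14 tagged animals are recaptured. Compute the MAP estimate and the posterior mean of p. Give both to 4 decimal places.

Posterior: Beta(1+0, 6+14) = Beta(1, 20).
Since α = 1 ≤ 1 and β > 1, the Beta density is monotone decreasing on [0,1]; the mode is at 0.
Mean = 1/(1+20) = 0.0476.

MAP = 0.0000; posterior mean = 0.0476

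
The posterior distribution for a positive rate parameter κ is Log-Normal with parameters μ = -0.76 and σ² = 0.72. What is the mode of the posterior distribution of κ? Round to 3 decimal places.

Mode = exp(μ − σ²) = exp(-1.48) = 0.228.
Mean = exp(μ + σ²/2) = exp(-0.400) = 0.670.
This is the posterior mode — the MAP estimate.

0.228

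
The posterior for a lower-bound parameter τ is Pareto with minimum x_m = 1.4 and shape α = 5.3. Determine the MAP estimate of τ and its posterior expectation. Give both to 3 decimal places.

MAP = 1.400; posterior mean = 1.726

The Pareto density is strictly decreasing on [x_m, ∞), so the mode is x_m = 1.400.
Mean = α·x_m/(α−1) = 5.3·1.4/4.3 = 1.726.
The posterior is right-skewed, so the mean exceeds the mode.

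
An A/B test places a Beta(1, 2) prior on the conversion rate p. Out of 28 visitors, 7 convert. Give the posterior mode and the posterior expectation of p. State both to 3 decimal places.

Posterior: Beta(1+7, 2+21) = Beta(8, 23).
Mode = (8−1)/(8+23−2) = 7/29 = 0.241.
Mean = 8/(8+23) = 8/31 = 0.258.

p_MAP = 0.241, E[p|data] = 0.258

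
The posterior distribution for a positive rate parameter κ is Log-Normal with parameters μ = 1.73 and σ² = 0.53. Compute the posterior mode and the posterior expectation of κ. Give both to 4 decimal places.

Mode = exp(μ − σ²) = exp(1.20) = 3.3201.
Mean = exp(μ + σ²/2) = exp(1.995) = 7.3522.

κ_MAP = 3.3201, E[κ|data] = 7.3522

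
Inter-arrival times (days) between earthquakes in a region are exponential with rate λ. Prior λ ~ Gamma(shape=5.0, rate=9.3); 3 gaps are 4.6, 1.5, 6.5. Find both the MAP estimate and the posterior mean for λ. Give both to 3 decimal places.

Σ times = 12.6. Posterior: Gamma(shape = 5.0+3 = 8.0, rate = 9.3+12.6 = 21.9).
Mode = (α−1)/β = 7.0/21.9 = 0.320.
Mean = α/β = 8.0/21.9 = 0.365.

MAP = 0.320, posterior mean = 0.365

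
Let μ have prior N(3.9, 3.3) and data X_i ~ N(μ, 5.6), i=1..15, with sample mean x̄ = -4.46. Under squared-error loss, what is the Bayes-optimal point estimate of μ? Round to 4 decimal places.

-3.6103

Posterior for μ is Normal. Precision-weighted mean: (1/3.3·3.9 + 15/5.6·-4.46) / (1/3.3 + 15/5.6) = -3.6103.
A Normal posterior is symmetric, so mode = mean.
Squared-error loss ⇒ the optimal estimator is the posterior mean.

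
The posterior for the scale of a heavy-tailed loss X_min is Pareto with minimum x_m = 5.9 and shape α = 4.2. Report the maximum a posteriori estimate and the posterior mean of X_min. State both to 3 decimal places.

The Pareto density is strictly decreasing on [x_m, ∞), so the mode is x_m = 5.900.
Mean = α·x_m/(α−1) = 4.2·5.9/3.2 = 7.744.

maximum a posteriori estimate = 5.900, posterior mean = 7.744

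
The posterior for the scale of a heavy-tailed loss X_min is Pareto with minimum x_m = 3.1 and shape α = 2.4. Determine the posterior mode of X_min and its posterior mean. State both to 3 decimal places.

The Pareto density is strictly decreasing on [x_m, ∞), so the mode is x_m = 3.100.
Mean = α·x_m/(α−1) = 2.4·3.1/1.4 = 5.314.
The mean is pulled above the mode by the posterior's right skew.

MAP: 3.100. Posterior mean: 5.314.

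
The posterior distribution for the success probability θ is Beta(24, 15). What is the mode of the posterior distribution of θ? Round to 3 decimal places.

Mode = (24−1)/(24+15−2) = 23/37 = 0.622.
Mean = 24/(24+15) = 24/39 = 0.615.
This is the posterior mode — the MAP estimate.

0.622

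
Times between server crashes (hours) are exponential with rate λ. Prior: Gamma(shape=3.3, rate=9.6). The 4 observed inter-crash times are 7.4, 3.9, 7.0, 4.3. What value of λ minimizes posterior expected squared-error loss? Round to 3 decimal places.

0.227

Σ times = 22.6. Posterior: Gamma(shape = 3.3+4 = 7.3, rate = 9.6+22.6 = 32.2).
Mode = (α−1)/β = 6.3/32.2 = 0.196.
Mean = α/β = 7.3/32.2 = 0.227.
Squared-error loss ⇒ the optimal estimator is the posterior mean.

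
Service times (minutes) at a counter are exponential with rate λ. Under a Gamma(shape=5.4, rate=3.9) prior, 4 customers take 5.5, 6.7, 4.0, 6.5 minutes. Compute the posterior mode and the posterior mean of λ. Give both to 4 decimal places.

Σ times = 22.7. Posterior: Gamma(shape = 5.4+4 = 9.4, rate = 3.9+22.7 = 26.6).
Mode = (α−1)/β = 8.4/26.6 = 0.3158.
Mean = α/β = 9.4/26.6 = 0.3534.
Right-skewed posterior ⇒ mode < mean.

MAP = 0.3158; posterior mean = 0.3534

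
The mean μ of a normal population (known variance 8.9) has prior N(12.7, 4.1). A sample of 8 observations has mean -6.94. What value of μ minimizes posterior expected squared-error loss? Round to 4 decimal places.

Posterior for μ is Normal. Precision-weighted mean: (1/4.1·12.7 + 8/8.9·-6.94) / (1/4.1 + 8/8.9) = -2.7482.
A Normal posterior is symmetric, so mode = mean.
Squared-error loss ⇒ the optimal estimator is the posterior mean.

-2.7482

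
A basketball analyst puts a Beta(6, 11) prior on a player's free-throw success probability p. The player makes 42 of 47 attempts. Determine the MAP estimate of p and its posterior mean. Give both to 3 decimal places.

MAP: 0.758. Posterior mean: 0.750.

Posterior: Beta(6+42, 11+5) = Beta(48, 16).
Mode = (48−1)/(48+16−2) = 47/62 = 0.758.
Mean = 48/(48+16) = 48/64 = 0.750.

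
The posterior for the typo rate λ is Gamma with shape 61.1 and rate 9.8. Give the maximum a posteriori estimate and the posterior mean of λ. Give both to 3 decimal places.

MAP = 6.133, posterior mean = 6.235

Mode = (α−1)/β = 60.1/9.8 = 6.133.
Mean = α/β = 61.1/9.8 = 6.235.
Right-skewed posterior ⇒ mode < mean.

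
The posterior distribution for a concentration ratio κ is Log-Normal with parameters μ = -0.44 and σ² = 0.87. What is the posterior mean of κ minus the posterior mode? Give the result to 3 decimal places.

0.725

Mode = exp(μ − σ²) = exp(-1.31) = 0.270.
Mean = exp(μ + σ²/2) = exp(-0.005) = 0.995.
Difference = 0.995 − 0.270 = 0.725.
The mean is pulled above the mode by the posterior's right skew.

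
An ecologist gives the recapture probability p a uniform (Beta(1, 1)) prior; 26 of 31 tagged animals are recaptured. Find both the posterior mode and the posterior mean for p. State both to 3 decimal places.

Posterior: Beta(1+26, 1+5) = Beta(27, 6).
Mode = (27−1)/(27+6−2) = 26/31 = 0.839.
With a flat prior the MAP equals the MLE, 26/31.
Mean = 27/(27+6) = 27/33 = 0.818.
Left-skewed posterior ⇒ mean < mode.

p_MAP = 0.839, E[p|data] = 0.818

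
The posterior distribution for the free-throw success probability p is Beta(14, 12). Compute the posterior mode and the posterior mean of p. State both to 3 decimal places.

Mode = (14−1)/(14+12−2) = 13/24 = 0.542.
Mean = 14/(14+12) = 14/26 = 0.538.
The posterior is left-skewed, so the mode exceeds the mean.

MAP = 0.542, posterior mean = 0.538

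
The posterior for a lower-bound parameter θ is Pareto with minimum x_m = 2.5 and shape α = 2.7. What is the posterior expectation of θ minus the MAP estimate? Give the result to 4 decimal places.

The Pareto density is strictly decreasing on [x_m, ∞), so the mode is x_m = 2.5000.
Mean = α·x_m/(α−1) = 2.7·2.5/1.7 = 3.9706.
Difference = 3.9706 − 2.5000 = 1.4706.

1.4706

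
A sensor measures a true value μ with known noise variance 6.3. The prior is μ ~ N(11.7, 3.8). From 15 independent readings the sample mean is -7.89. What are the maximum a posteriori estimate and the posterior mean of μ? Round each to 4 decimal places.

Posterior for μ is Normal. Precision-weighted mean: (1/3.8·11.7 + 15/6.3·-7.89) / (1/3.8 + 15/6.3) = -5.9403.
A Normal posterior is symmetric, so mode = mean.

MAP: -5.9403. Posterior mean: -5.9403.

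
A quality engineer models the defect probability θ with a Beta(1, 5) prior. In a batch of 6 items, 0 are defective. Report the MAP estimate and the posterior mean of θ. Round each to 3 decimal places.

Posterior: Beta(1+0, 5+6) = Beta(1, 11).
Since α = 1 ≤ 1 and β > 1, the Beta density is monotone decreasing on [0,1]; the mode is at 0.
Mean = 1/(1+11) = 0.083.

MAP = 0.000; posterior mean = 0.083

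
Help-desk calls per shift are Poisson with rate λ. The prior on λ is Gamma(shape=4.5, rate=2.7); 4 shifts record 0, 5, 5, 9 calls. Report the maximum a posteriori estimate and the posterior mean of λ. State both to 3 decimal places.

λ_MAP = 3.358, E[λ|data] = 3.507

Σ counts = 19. Posterior: Gamma(shape = 4.5+19 = 23.5, rate = 2.7+4 = 6.7).
Mode = (α−1)/β = 22.5/6.7 = 3.358.
Mean = α/β = 23.5/6.7 = 3.507.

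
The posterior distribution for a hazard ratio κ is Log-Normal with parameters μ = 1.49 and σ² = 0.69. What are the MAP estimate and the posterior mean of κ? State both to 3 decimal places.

Mode = exp(μ − σ²) = exp(0.80) = 2.226.
Mean = exp(μ + σ²/2) = exp(1.835) = 6.265.

MAP: 2.226. Posterior mean: 6.265.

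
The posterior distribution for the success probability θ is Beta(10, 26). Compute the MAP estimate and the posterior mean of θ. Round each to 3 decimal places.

Mode = (10−1)/(10+26−2) = 9/34 = 0.265.
Mean = 10/(10+26) = 10/36 = 0.278.
The mean is pulled above the mode by the posterior's right skew.

MAP = 0.265, posterior mean = 0.278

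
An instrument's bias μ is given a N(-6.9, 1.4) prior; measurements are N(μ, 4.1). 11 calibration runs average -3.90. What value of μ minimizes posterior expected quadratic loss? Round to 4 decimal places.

Posterior for μ is Normal. Precision-weighted mean: (1/1.4·-6.9 + 11/4.1·-3.90) / (1/1.4 + 11/4.1) = -4.5308.
A Normal posterior is symmetric, so mode = mean.
Quadratic loss ⇒ the optimal estimator is the posterior mean.

-4.5308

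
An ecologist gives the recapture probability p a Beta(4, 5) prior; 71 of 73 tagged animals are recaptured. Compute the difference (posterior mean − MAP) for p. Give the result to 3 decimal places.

-0.010

Posterior: Beta(4+71, 5+2) = Beta(75, 7).
Mode = (75−1)/(75+7−2) = 74/80 = 0.925.
Mean = 75/(75+7) = 75/82 = 0.915.
Difference = 0.915 − 0.925 = -0.010.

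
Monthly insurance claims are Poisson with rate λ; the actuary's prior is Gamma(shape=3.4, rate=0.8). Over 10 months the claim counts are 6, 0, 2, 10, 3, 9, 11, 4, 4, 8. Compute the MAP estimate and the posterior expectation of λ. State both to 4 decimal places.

Σ counts = 57. Posterior: Gamma(shape = 3.4+57 = 60.4, rate = 0.8+10 = 10.8).
Mode = (α−1)/β = 59.4/10.8 = 5.5000.
Mean = α/β = 60.4/10.8 = 5.5926.

MAP: 5.5000. Posterior mean: 5.5926.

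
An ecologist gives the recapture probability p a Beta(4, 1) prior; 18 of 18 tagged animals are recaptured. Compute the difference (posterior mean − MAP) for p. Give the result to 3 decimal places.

-0.043

Posterior: Beta(4+18, 1+0) = Beta(22, 1).
Since β = 1 ≤ 1 and α > 1, the Beta density is monotone increasing on [0,1]; the mode is at 1.
Mean = 22/(22+1) = 0.957.
Difference = 0.957 − 1.000 = -0.043.
Left-skewed posterior ⇒ mean < mode.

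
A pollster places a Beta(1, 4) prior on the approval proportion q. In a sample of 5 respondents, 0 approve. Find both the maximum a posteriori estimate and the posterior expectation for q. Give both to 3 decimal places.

Posterior: Beta(1+0, 4+5) = Beta(1, 9).
Since α = 1 ≤ 1 and β > 1, the Beta density is monotone decreasing on [0,1]; the mode is at 0.
Mean = 1/(1+9) = 0.100.
The mean is pulled above the mode by the posterior's right skew.

MAP = 0.000; posterior mean = 0.100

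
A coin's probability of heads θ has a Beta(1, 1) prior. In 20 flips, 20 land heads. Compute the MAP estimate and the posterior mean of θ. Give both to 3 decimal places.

Posterior: Beta(1+20, 1+0) = Beta(21, 1).
Since β = 1 ≤ 1 and α > 1, the Beta density is monotone increasing on [0,1]; the mode is at 1.
Mean = 21/(21+1) = 0.955.

MAP = 1.000, posterior mean = 0.955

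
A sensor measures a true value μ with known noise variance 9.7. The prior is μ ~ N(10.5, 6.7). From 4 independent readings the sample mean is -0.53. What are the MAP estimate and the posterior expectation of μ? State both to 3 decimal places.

MAP: 2.401. Posterior mean: 2.401.

Posterior for μ is Normal. Precision-weighted mean: (1/6.7·10.5 + 4/9.7·-0.53) / (1/6.7 + 4/9.7) = 2.401.
A Normal posterior is symmetric, so mode = mean.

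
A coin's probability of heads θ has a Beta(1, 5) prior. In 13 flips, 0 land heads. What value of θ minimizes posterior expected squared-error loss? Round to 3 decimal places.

0.053

Posterior: Beta(1+0, 5+13) = Beta(1, 18).
Since α = 1 ≤ 1 and β > 1, the Beta density is monotone decreasing on [0,1]; the mode is at 0.
Mean = 1/(1+18) = 0.053.
Squared-error loss ⇒ the optimal estimator is the posterior mean.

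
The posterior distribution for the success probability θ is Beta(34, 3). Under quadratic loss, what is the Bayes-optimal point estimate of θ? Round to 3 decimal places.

Mode = (34−1)/(34+3−2) = 33/35 = 0.943.
Mean = 34/(34+3) = 34/37 = 0.919.
Quadratic loss ⇒ the optimal estimator is the posterior mean.

0.919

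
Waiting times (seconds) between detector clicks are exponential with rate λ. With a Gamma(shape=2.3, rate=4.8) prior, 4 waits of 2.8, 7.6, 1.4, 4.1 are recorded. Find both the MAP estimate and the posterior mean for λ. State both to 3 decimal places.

Σ times = 15.9. Posterior: Gamma(shape = 2.3+4 = 6.3, rate = 4.8+15.9 = 20.7).
Mode = (α−1)/β = 5.3/20.7 = 0.256.
Mean = α/β = 6.3/20.7 = 0.304.
Right-skewed posterior ⇒ mode < mean.

λ_MAP = 0.256, E[λ|data] = 0.304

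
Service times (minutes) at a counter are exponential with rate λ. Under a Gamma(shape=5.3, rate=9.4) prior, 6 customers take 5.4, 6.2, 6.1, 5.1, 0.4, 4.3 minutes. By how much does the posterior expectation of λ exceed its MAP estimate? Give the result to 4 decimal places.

0.0271

Σ times = 27.5. Posterior: Gamma(shape = 5.3+6 = 11.3, rate = 9.4+27.5 = 36.9).
Mode = (α−1)/β = 10.3/36.9 = 0.2791.
Mean = α/β = 11.3/36.9 = 0.3062.
Difference = 0.3062 − 0.2791 = 0.0271.
Right-skewed posterior ⇒ mode < mean.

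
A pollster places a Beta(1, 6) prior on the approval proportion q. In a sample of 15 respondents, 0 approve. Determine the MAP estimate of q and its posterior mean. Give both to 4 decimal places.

Posterior: Beta(1+0, 6+15) = Beta(1, 21).
Since α = 1 ≤ 1 and β > 1, the Beta density is monotone decreasing on [0,1]; the mode is at 0.
Mean = 1/(1+21) = 0.0455.
The mean is pulled above the mode by the posterior's right skew.

q_MAP = 0.0000, E[q|data] = 0.0455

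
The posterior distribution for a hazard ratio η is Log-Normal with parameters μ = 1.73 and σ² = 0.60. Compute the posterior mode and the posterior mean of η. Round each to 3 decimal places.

Mode = exp(μ − σ²) = exp(1.13) = 3.096.
Mean = exp(μ + σ²/2) = exp(2.030) = 7.614.
The mean is pulled above the mode by the posterior's right skew.

posterior mode = 3.096, posterior mean = 7.614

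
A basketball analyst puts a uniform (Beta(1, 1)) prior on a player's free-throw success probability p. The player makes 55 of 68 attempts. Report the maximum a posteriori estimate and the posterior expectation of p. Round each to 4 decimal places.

p_MAP = 0.8088, E[p|data] = 0.8000

Posterior: Beta(1+55, 1+13) = Beta(56, 14).
Mode = (56−1)/(56+14−2) = 55/68 = 0.8088.
With a flat prior the MAP equals the MLE, 55/68.
Mean = 56/(56+14) = 56/70 = 0.8000.
Mode > mean: the posterior has a left tail.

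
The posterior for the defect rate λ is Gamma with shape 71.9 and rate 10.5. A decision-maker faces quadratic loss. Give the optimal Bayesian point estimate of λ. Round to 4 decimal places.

6.8476

Mode = (α−1)/β = 70.9/10.5 = 6.7524.
Mean = α/β = 71.9/10.5 = 6.8476.
Quadratic loss ⇒ the optimal estimator is the posterior mean.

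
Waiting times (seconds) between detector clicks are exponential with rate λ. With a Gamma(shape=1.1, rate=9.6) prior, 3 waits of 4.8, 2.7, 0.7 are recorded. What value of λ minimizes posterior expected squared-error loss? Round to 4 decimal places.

0.2303

Σ times = 8.2. Posterior: Gamma(shape = 1.1+3 = 4.1, rate = 9.6+8.2 = 17.8).
Mode = (α−1)/β = 3.1/17.8 = 0.1742.
Mean = α/β = 4.1/17.8 = 0.2303.
Squared-error loss ⇒ the optimal estimator is the posterior mean.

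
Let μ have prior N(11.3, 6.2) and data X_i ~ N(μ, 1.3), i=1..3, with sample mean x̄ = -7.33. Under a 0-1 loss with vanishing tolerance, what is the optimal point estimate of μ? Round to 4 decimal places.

-6.1130

Posterior for μ is Normal. Precision-weighted mean: (1/6.2·11.3 + 3/1.3·-7.33) / (1/6.2 + 3/1.3) = -6.1130.
A Normal posterior is symmetric, so mode = mean.
This is the posterior mode — the MAP estimate.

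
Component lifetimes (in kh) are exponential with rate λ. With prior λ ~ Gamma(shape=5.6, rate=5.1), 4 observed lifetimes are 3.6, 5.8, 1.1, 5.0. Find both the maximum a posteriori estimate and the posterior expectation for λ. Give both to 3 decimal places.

Σ times = 15.5. Posterior: Gamma(shape = 5.6+4 = 9.6, rate = 5.1+15.5 = 20.6).
Mode = (α−1)/β = 8.6/20.6 = 0.417.
Mean = α/β = 9.6/20.6 = 0.466.
Right-skewed posterior ⇒ mode < mean.

λ_MAP = 0.417, E[λ|data] = 0.466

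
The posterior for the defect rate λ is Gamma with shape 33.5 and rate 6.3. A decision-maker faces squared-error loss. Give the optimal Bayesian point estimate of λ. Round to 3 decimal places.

Mode = (α−1)/β = 32.5/6.3 = 5.159.
Mean = α/β = 33.5/6.3 = 5.317.
Squared-error loss ⇒ the optimal estimator is the posterior mean.

5.317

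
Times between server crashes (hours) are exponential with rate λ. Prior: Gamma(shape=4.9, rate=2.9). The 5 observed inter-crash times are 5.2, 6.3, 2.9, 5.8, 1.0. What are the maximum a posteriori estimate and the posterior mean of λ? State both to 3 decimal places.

Σ times = 21.2. Posterior: Gamma(shape = 4.9+5 = 9.9, rate = 2.9+21.2 = 24.1).
Mode = (α−1)/β = 8.9/24.1 = 0.369.
Mean = α/β = 9.9/24.1 = 0.411.

λ_MAP = 0.369, E[λ|data] = 0.411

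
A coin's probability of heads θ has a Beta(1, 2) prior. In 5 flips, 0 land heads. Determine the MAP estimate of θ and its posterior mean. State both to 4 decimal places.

Posterior: Beta(1+0, 2+5) = Beta(1, 7).
Since α = 1 ≤ 1 and β > 1, the Beta density is monotone decreasing on [0,1]; the mode is at 0.
Mean = 1/(1+7) = 0.1250.

MAP estimate = 0.0000, posterior mean = 0.1250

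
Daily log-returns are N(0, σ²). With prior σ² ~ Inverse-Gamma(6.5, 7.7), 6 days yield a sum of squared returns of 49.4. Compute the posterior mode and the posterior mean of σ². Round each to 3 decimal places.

Posterior: Inverse-Gamma(shape = 6.5+6/2 = 9.5, scale = 7.7+49.4/2 = 32.4).
Mode = β/(α+1) = 32.4/10.5 = 3.086.
Mean = β/(α−1) = 32.4/8.5 = 3.812.
The mean is pulled above the mode by the posterior's right skew.

MAP: 3.086. Posterior mean: 3.812.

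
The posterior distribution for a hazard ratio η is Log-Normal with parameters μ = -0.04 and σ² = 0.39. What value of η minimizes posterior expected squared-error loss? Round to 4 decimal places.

Mode = exp(μ − σ²) = exp(-0.43) = 0.6505.
Mean = exp(μ + σ²/2) = exp(0.155) = 1.1677.
Squared-error loss ⇒ the optimal estimator is the posterior mean.

1.1677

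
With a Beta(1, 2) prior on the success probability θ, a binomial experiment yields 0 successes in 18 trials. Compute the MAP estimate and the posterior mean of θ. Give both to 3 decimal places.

Posterior: Beta(1+0, 2+18) = Beta(1, 20).
Since α = 1 ≤ 1 and β > 1, the Beta density is monotone decreasing on [0,1]; the mode is at 0.
Mean = 1/(1+20) = 0.048.

θ_MAP = 0.000, E[θ|data] = 0.048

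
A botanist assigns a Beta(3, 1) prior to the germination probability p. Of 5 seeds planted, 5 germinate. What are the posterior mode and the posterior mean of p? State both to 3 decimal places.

Posterior: Beta(3+5, 1+0) = Beta(8, 1).
Since β = 1 ≤ 1 and α > 1, the Beta density is monotone increasing on [0,1]; the mode is at 1.
Mean = 8/(8+1) = 0.889.

posterior mode = 1.000, posterior mean = 0.889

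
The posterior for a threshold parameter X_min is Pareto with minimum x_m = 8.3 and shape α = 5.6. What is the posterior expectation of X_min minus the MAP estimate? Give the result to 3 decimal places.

The Pareto density is strictly decreasing on [x_m, ∞), so the mode is x_m = 8.300.
Mean = α·x_m/(α−1) = 5.6·8.3/4.6 = 10.104.
Difference = 10.104 − 8.300 = 1.804.
Mean > mode: the posterior has a right tail.

1.804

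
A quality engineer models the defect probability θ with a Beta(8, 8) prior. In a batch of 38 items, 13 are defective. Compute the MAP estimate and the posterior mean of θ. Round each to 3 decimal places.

Posterior: Beta(8+13, 8+25) = Beta(21, 33).
Mode = (21−1)/(21+33−2) = 20/52 = 0.385.
Mean = 21/(21+33) = 21/54 = 0.389.

MAP = 0.385; posterior mean = 0.389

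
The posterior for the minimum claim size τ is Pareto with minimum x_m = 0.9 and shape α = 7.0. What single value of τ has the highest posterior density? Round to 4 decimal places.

The Pareto density is strictly decreasing on [x_m, ∞), so the mode is x_m = 0.9000.
Mean = α·x_m/(α−1) = 7.0·0.9/6.0 = 1.0500.
This is the posterior mode — the MAP estimate.

0.9000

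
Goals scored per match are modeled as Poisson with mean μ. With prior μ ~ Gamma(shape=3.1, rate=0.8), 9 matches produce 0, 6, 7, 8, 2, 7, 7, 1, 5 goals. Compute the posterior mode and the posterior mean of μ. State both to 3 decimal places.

Σ counts = 43. Posterior: Gamma(shape = 3.1+43 = 46.1, rate = 0.8+9 = 9.8).
Mode = (α−1)/β = 45.1/9.8 = 4.602.
Mean = α/β = 46.1/9.8 = 4.704.
The mean is pulled above the mode by the posterior's right skew.

μ_MAP = 4.602, E[μ|data] = 4.704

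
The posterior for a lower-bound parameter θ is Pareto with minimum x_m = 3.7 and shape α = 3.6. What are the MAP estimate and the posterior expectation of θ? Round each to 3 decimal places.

θ_MAP = 3.700, E[θ|data] = 5.123

The Pareto density is strictly decreasing on [x_m, ∞), so the mode is x_m = 3.700.
Mean = α·x_m/(α−1) = 3.6·3.7/2.6 = 5.123.
Right-skewed posterior ⇒ mode < mean.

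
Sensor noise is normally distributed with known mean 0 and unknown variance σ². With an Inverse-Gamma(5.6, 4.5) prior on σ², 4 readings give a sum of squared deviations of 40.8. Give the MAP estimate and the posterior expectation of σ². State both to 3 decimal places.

MAP = 2.895, posterior mean = 3.773

Posterior: Inverse-Gamma(shape = 5.6+4/2 = 7.6, scale = 4.5+40.8/2 = 24.9).
Mode = β/(α+1) = 24.9/8.6 = 2.895.
Mean = β/(α−1) = 24.9/6.6 = 3.773.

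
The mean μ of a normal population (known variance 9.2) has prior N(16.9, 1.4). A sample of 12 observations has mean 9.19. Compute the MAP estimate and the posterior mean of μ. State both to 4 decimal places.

MAP = 11.9182, posterior mean = 11.9182

Posterior for μ is Normal. Precision-weighted mean: (1/1.4·16.9 + 12/9.2·9.19) / (1/1.4 + 12/9.2) = 11.9182.
A Normal posterior is symmetric, so mode = mean.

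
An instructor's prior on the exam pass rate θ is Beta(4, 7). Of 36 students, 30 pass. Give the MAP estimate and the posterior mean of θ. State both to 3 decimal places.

MAP = 0.733, posterior mean = 0.723

Posterior: Beta(4+30, 7+6) = Beta(34, 13).
Mode = (34−1)/(34+13−2) = 33/45 = 0.733.
Mean = 34/(34+13) = 34/47 = 0.723.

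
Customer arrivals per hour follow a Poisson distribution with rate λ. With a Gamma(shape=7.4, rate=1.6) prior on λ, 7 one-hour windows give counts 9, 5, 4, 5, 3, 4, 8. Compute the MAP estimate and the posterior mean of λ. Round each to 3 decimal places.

Σ counts = 38. Posterior: Gamma(shape = 7.4+38 = 45.4, rate = 1.6+7 = 8.6).
Mode = (α−1)/β = 44.4/8.6 = 5.163.
Mean = α/β = 45.4/8.6 = 5.279.
The mean is pulled above the mode by the posterior's right skew.

λ_MAP = 5.163, E[λ|data] = 5.279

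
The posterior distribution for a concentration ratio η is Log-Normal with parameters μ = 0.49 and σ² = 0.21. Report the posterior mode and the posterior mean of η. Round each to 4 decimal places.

MAP = 1.3231, posterior mean = 1.8130

Mode = exp(μ − σ²) = exp(0.28) = 1.3231.
Mean = exp(μ + σ²/2) = exp(0.595) = 1.8130.
Mean > mode: the posterior has a right tail.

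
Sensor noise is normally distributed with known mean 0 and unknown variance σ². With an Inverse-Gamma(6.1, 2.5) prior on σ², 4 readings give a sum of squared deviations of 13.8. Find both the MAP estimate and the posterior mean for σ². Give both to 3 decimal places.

MAP = 1.033; posterior mean = 1.324

Posterior: Inverse-Gamma(shape = 6.1+4/2 = 8.1, scale = 2.5+13.8/2 = 9.4).
Mode = β/(α+1) = 9.4/9.1 = 1.033.
Mean = β/(α−1) = 9.4/7.1 = 1.324.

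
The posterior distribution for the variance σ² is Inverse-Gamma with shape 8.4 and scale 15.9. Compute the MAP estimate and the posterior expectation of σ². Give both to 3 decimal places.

Mode = β/(α+1) = 15.9/9.4 = 1.691.
Mean = β/(α−1) = 15.9/7.4 = 2.149.
The mean is pulled above the mode by the posterior's right skew.

MAP: 1.691. Posterior mean: 2.149.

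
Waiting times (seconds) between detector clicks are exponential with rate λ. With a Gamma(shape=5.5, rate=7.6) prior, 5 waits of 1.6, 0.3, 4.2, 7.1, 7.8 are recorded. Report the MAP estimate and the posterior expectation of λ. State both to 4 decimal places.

MAP = 0.3322, posterior mean = 0.3671

Σ times = 21.0. Posterior: Gamma(shape = 5.5+5 = 10.5, rate = 7.6+21.0 = 28.6).
Mode = (α−1)/β = 9.5/28.6 = 0.3322.
Mean = α/β = 10.5/28.6 = 0.3671.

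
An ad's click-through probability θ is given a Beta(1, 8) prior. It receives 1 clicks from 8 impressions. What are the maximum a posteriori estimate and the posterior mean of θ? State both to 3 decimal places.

Posterior: Beta(1+1, 8+7) = Beta(2, 15).
Mode = (2−1)/(2+15−2) = 1/15 = 0.067.
Mean = 2/(2+15) = 2/17 = 0.118.

MAP = 0.067, posterior mean = 0.118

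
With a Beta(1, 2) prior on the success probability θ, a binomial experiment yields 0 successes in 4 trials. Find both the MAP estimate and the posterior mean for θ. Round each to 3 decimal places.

MAP = 0.000, posterior mean = 0.143

Posterior: Beta(1+0, 2+4) = Beta(1, 6).
Since α = 1 ≤ 1 and β > 1, the Beta density is monotone decreasing on [0,1]; the mode is at 0.
Mean = 1/(1+6) = 0.143.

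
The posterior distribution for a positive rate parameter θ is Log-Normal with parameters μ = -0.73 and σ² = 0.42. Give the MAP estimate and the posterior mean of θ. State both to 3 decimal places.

Mode = exp(μ − σ²) = exp(-1.15) = 0.317.
Mean = exp(μ + σ²/2) = exp(-0.520) = 0.595.
Mean > mode: the posterior has a right tail.

MAP: 0.317. Posterior mean: 0.595.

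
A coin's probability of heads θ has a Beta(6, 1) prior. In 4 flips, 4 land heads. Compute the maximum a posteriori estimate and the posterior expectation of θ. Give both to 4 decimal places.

MAP: 1.0000. Posterior mean: 0.9091.

Posterior: Beta(6+4, 1+0) = Beta(10, 1).
Since β = 1 ≤ 1 and α > 1, the Beta density is monotone increasing on [0,1]; the mode is at 1.
Mean = 10/(10+1) = 0.9091.
Left-skewed posterior ⇒ mean < mode.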